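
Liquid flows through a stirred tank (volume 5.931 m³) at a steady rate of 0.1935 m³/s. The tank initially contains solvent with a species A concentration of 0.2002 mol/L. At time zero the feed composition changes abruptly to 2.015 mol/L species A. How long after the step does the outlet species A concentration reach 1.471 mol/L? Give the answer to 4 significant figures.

36.93 s

Species balance: V dC/dt = Q(C_in − C) ⇒ τ = V/Q = 30.6512 s.
C(t) = C_in + (C₀ − C_in) e^(−t/τ). Set C = 1.471 and solve for t:
e^(−t/τ) = (C − C_in)/(C₀ − C_in) = (1.471 − 2.015)/(0.2002 − 2.015) = 0.299758
t = −τ ln(…) = 30.6512 × 1.20478 = 36.9279 s.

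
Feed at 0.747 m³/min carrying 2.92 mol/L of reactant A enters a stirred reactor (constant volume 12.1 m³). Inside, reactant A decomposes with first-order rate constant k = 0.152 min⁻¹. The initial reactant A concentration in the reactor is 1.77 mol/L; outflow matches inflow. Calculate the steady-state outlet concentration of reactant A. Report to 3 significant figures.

0.843 mol/L

Species balance: V dC/dt = Q C_in − Q C − k V C.
Steady state (dC/dt = 0): C_ss = Q C_in/(Q + kV) = C_in/(1 + kV/Q).
C_ss = 0.747·2.92/(0.747 + 0.152·12.1) = 2.1812/2.5862 = 0.84342 mol/L.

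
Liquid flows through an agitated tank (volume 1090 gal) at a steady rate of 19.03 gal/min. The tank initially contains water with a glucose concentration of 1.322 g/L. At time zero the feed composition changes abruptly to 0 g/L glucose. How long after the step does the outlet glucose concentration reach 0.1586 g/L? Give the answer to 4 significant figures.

Unsteady species balance (constant V, well mixed): V dC/dt = Q(C_in − C), so τ = V/Q = 57.2780 min.
C(t) = C_in + (C₀ − C_in) e^(−t/τ). Set C = 0.1586 and solve for t:
e^(−t/τ) = (C − C_in)/(C₀ − C_in) = (0.1586 − 0)/(1.322 − 0) = 0.119970
t = −τ ln(…) = 57.2780 × 2.12052 = 121.459 min.

121.5 min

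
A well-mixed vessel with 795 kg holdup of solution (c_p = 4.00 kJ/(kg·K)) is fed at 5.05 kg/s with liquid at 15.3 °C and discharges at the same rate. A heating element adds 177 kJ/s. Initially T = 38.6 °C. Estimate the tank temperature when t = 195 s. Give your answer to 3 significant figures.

M c_p dT/dt = ṁ c_p (T_in − T) + Q̇.
τ = M/ṁ = 157.43 s; T_ss = T_in + Q̇/(ṁ c_p) = 15.3 + 177/(5.05·4.00) = 24.062 °C.
T approaches T_ss exponentially: T(t) = T_ss + (T₀ − T_ss) e^(−t/τ).
T(195) = 24.062 + (14.538)·e^(−195/157.43) = 24.062 + (14.538)·0.28977 = 28.275 °C.

28.3 °C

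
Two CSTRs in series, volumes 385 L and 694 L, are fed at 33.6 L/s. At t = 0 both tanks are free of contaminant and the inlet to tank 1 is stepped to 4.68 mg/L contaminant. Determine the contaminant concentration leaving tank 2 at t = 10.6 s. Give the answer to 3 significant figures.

Time constants: τᵢ = Vᵢ/Q for each well-mixed tank.
τ₁ = 385/33.6 = 11.458 s; τ₂ = 694/33.6 = 20.655 s.
Tank 1: C₁ = C_in(1 − e^(−t/τ₁)). Tank 2 (τ₁ ≠ τ₂): C₂ = C_in[1 − (τ₁ e^(−t/τ₁) − τ₂ e^(−t/τ₂))/(τ₁ − τ₂)].
At t = 10.6: e^(−t/τ₁) = 0.39650, e^(−t/τ₂) = 0.59858.
C₂ = 4.68·[1 − (11.458·0.39650 − 20.655·0.59858)/(-9.1964)] = 4.68·0.14964 = 0.70030 mg/L.

0.700 mg/L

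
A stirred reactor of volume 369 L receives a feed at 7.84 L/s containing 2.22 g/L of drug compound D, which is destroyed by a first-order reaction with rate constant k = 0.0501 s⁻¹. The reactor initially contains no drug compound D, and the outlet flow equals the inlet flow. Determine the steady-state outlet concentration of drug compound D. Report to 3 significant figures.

0.661 g/L

Species balance: V dC/dt = Q C_in − Q C − k V C.
Steady state (dC/dt = 0): C_ss = Q C_in/(Q + kV) = C_in/(1 + kV/Q).
C_ss = 7.84·2.22/(7.84 + 0.0501·369) = 17.405/26.327 = 0.66110 g/L.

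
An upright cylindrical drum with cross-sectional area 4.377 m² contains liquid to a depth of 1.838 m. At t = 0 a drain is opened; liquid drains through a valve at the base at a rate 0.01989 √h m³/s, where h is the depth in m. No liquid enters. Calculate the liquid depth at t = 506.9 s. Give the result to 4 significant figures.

0.04162 m

A dh/dt = −Q_out = −0.01989 √h.
This is separable: 2 d(√h)/dt = −0.01989/A, so √h = √h₀ − (0.01989/(2A)) t.
√h = √1.838 − 0.01989·506.9/(2·4.377) = 1.35573 − 1.15173 = 0.203999.
h = 0.203999² = 0.0416156 m.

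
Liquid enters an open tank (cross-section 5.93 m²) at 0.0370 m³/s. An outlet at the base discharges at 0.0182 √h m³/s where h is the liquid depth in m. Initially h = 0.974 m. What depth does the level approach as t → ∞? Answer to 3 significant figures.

4.13 m

Mass balance (ρ constant): A dh/dt = Q_in − 0.0182 √h. At steady state dh/dt = 0:
Q_in = 0.0182 √h_ss ⇒ √h_ss = 0.0370/0.0182 = 2.0330.
h_ss = 2.0330² = 4.1330 m. (Since h₀ = 0.974 m < h_ss, the level will rise toward this value.)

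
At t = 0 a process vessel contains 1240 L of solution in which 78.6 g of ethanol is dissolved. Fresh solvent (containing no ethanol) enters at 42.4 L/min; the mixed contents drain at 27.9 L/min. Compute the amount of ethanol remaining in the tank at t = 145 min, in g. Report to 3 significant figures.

11.7 g

Let m(t) be the amount of ethanol. Volume: V(t) = V₀ + (Q_in − Q_out) t = 1240 + 14.500 t; V(145) = 3342.5 L.
Species balance (pure solvent in): dm/dt = −Q_out · m/V(t).
Separate: dm/m = −Q_out dt/V(t) ⇒ ln(m/m₀) = −(Q_out/(Q_in−Q_out)) ln(V/V₀).
m = m₀ (V₀/V)^(Q_out/(Q_in−Q_out)) = 78.6 × (1240/3342.5)^(1.9241) = 11.663 g.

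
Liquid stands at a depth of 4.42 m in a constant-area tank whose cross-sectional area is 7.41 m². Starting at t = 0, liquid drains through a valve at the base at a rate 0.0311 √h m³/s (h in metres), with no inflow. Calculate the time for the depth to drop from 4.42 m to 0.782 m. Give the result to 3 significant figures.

A dh/dt = −Q_out = −0.0311 √h.
Separate and integrate: 2(√h − √h₀) = −(0.0311/A) t.
t = 2A(√h₀ − √h)/0.0311 = 2·7.41·(√4.42 − √0.782)/0.0311
  = 14.820 × (2.1024 − 0.88431) / 0.0311 = 580.44 s.

580 s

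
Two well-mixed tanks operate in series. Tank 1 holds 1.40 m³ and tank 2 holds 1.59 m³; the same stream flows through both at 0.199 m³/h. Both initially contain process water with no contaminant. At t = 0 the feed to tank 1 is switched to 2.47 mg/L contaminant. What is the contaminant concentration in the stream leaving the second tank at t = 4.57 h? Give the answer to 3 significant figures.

Each tank obeys Vᵢ dCᵢ/dt = Q(Cᵢ₋₁ − Cᵢ), so τᵢ = Vᵢ/Q.
τ₁ = 1.40/0.199 = 7.0352 h; τ₂ = 1.59/0.199 = 7.9899 h.
Solving the cascade with C₁(0)=C₂(0)=0 gives C₂(t) = C_in[1 − (τ₁ e^(−t/τ₁) − τ₂ e^(−t/τ₂))/(τ₁ − τ₂)].
At t = 4.57: e^(−t/τ₁) = 0.52226, e^(−t/τ₂) = 0.56441.
C₂ = 2.47·[1 − (7.0352·0.52226 − 7.9899·0.56441)/(-0.95477)] = 2.47·0.12497 = 0.30868 mg/L.

0.309 mg/L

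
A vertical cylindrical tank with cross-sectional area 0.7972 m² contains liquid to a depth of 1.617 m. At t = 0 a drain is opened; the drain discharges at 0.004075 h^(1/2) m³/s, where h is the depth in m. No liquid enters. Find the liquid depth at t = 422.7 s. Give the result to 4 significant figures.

0.03658 m

A dh/dt = −Q_out = −0.004075 √h.
This is separable: 2 d(√h)/dt = −0.004075/A, so √h = √h₀ − (0.004075/(2A)) t.
√h = √1.617 − 0.004075·422.7/(2·0.7972) = 1.27161 − 1.08035 = 0.191268.
h = 0.191268² = 0.0365834 m.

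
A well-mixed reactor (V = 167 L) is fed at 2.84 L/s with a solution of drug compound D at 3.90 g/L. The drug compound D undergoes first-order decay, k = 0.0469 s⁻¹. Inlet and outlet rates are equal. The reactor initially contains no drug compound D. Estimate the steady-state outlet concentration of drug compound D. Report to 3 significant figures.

1.04 g/L

Accumulation = in − out − consumed: V dC/dt = Q C_in − Q C − k V C.
At steady state: 0 = Q C_in − (Q + kV) C_ss, so C_ss = Q C_in/(Q + kV).
C_ss = 2.84·3.90/(2.84 + 0.0469·167) = 11.076/10.672 = 1.0378 g/L.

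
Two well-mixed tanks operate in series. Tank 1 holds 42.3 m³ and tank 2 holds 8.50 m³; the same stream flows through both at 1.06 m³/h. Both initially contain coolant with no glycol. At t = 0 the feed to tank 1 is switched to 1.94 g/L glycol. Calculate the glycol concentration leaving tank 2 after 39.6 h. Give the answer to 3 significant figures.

Each tank obeys Vᵢ dCᵢ/dt = Q(Cᵢ₋₁ − Cᵢ), so τᵢ = Vᵢ/Q.
τ₁ = 42.3/1.06 = 39.906 h; τ₂ = 8.50/1.06 = 8.0189 h.
Tank 1: C₁ = C_in(1 − e^(−t/τ₁)). Tank 2 (τ₁ ≠ τ₂): C₂ = C_in[1 − (τ₁ e^(−t/τ₁) − τ₂ e^(−t/τ₂))/(τ₁ − τ₂)].
At t = 39.6: e^(−t/τ₁) = 0.37071, e^(−t/τ₂) = 0.0071664.
C₂ = 1.94·[1 − (39.906·0.37071 − 8.0189·0.0071664)/(31.887)] = 1.94·0.53787 = 1.0435 g/L.

1.04 g/L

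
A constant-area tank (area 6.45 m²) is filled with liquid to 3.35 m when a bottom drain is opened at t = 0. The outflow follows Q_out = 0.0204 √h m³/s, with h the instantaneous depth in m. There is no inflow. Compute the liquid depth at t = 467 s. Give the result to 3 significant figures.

1.19 m

A dh/dt = −Q_out = −0.0204 √h.
This is separable: 2 d(√h)/dt = −0.0204/A, so √h = √h₀ − (0.0204/(2A)) t.
√h = √3.35 − 0.0204·467/(2·6.45) = 1.8303 − 0.73851 = 1.0918.
h = 1.0918² = 1.1920 m.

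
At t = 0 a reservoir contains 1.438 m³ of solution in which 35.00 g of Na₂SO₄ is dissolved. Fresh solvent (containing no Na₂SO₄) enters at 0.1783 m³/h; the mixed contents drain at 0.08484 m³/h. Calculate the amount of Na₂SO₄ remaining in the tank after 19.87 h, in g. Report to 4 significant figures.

Let m(t) be the amount of Na₂SO₄. Volume: V(t) = V₀ + (Q_in − Q_out) t = 1.438 + 0.0934600 t; V(19.87) = 3.29505 m³.
Species balance (pure solvent in): dm/dt = −Q_out · m/V(t).
Separate: dm/m = −Q_out dt/V(t) ⇒ ln(m/m₀) = −(Q_out/(Q_in−Q_out)) ln(V/V₀).
m = m₀ (V₀/V)^(Q_out/(Q_in−Q_out)) = 35.00 × (1.438/3.29505)^(0.907768) = 16.4884 g.

16.49 g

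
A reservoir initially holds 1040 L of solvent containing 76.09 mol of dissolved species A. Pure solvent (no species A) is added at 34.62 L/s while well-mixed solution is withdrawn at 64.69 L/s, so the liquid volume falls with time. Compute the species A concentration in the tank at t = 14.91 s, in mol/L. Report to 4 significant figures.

0.03822 mol/L

Total volume: dV/dt = Q_in − Q_out = -30.0700 L/s, so V(t) = 1040 − 30.0700 t and V(14.91) = 591.656 L.
Solute balance: dm/dt = 0 − Q_out C = −Q_out m/V(t).
Separate: dm/m = −Q_out dt/V(t) ⇒ ln(m/m₀) = −(Q_out/(Q_in−Q_out)) ln(V/V₀).
m = m₀ (V₀/V)^(Q_out/(Q_in−Q_out)) = 76.09 × (1040/591.656)^(-2.15131) = 22.6117 mol.
C = m/V = 22.6117/591.656 = 0.0382177 mol/L.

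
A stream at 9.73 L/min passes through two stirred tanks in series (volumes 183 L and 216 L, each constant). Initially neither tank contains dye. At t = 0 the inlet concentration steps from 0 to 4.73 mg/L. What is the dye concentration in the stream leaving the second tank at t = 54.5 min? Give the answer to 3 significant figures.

Each tank obeys Vᵢ dCᵢ/dt = Q(Cᵢ₋₁ − Cᵢ), so τᵢ = Vᵢ/Q.
τ₁ = 183/9.73 = 18.808 min; τ₂ = 216/9.73 = 22.199 min.
Solving the cascade with C₁(0)=C₂(0)=0 gives C₂(t) = C_in[1 − (τ₁ e^(−t/τ₁) − τ₂ e^(−t/τ₂))/(τ₁ − τ₂)].
At t = 54.5: e^(−t/τ₁) = 0.055148, e^(−t/τ₂) = 0.085861.
C₂ = 4.73·[1 − (18.808·0.055148 − 22.199·0.085861)/(-3.3916)] = 4.73·0.74382 = 3.5183 mg/L.

3.52 mg/L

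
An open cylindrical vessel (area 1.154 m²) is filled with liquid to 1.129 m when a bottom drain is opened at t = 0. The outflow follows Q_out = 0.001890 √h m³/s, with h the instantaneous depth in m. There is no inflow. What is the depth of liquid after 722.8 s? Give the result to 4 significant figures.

A dh/dt = −Q_out = −0.001890 √h.
This is separable: 2 d(√h)/dt = −0.001890/A, so √h = √h₀ − (0.001890/(2A)) t.
√h = √1.129 − 0.001890·722.8/(2·1.154) = 1.06254 − 0.591894 = 0.470650.
h = 0.470650² = 0.221511 m.

0.2215 m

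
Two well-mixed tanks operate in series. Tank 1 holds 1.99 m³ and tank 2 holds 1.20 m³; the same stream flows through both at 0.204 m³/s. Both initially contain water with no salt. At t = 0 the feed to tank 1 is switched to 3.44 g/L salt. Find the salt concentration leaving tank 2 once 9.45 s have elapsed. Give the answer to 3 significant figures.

1.20 g/L

Species balance on tank i: dCᵢ/dt = (Cᵢ₋₁ − Cᵢ)/τᵢ with τᵢ = Vᵢ/Q.
τ₁ = 1.99/0.204 = 9.7549 s; τ₂ = 1.20/0.204 = 5.8824 s.
Tank 1: C₁ = C_in(1 − e^(−t/τ₁)). Tank 2 (τ₁ ≠ τ₂): C₂ = C_in[1 − (τ₁ e^(−t/τ₁) − τ₂ e^(−t/τ₂))/(τ₁ − τ₂)].
At t = 9.45: e^(−t/τ₁) = 0.37956, e^(−t/τ₂) = 0.20059.
C₂ = 3.44·[1 − (9.7549·0.37956 − 5.8824·0.20059)/(3.8725)] = 3.44·0.34859 = 1.1991 g/L.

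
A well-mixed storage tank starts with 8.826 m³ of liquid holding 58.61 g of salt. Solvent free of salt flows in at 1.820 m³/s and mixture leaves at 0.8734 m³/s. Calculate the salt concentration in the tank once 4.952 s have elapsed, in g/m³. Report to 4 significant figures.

2.928 g/m³

Let m(t) be the amount of salt. Volume: V(t) = V₀ + (Q_in − Q_out) t = 8.826 + 0.946600 t; V(4.952) = 13.5136 m³.
No salt enters, so dm/dt = −Q_out · (m/V).
dm/m = −Q_out dt/(V₀ + 0.946600 t); integrating gives ln(m/m₀) = −(Q_out/(Q_in−Q_out)) ln(V/V₀).
m = m₀ (V₀/V)^(Q_out/(Q_in−Q_out)) = 58.61 × (8.826/13.5136)^(0.922671) = 39.5614 g.
C = m/V = 39.5614/13.5136 = 2.92754 g/m³.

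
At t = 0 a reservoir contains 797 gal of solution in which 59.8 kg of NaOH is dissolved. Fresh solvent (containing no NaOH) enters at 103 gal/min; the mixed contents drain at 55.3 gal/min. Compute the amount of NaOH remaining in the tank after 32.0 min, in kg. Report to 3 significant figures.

Let m(t) be the amount of NaOH. Volume: V(t) = V₀ + (Q_in − Q_out) t = 797 + 47.700 t; V(32.0) = 2323.4 gal.
Solute balance: dm/dt = 0 − Q_out C = −Q_out m/V(t).
dm/m = −Q_out dt/(V₀ + 47.700 t); integrating gives ln(m/m₀) = −(Q_out/(Q_in−Q_out)) ln(V/V₀).
m = m₀ (V₀/V)^(Q_out/(Q_in−Q_out)) = 59.8 × (797/2323.4)^(1.1593) = 17.298 kg.

17.3 kg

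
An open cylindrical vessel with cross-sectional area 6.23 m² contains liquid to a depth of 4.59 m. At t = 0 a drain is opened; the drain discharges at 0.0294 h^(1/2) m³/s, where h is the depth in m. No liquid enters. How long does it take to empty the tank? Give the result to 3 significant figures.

A dh/dt = −Q_out = −0.0294 √h.
This is separable: 2 d(√h)/dt = −0.0294/A, so √h = √h₀ − (0.0294/(2A)) t.
Tank is empty when √h = 0: t_empty = 2A√h₀/0.0294.
t_empty = 2·6.23·√4.59/0.0294 = 12.460·2.1424/0.0294 = 907.98 s.

908 s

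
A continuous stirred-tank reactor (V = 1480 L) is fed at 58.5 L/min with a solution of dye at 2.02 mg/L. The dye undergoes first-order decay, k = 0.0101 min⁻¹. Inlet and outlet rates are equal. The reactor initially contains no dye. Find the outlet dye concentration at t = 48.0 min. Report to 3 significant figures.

Species balance: V dC/dt = Q C_in − Q C − k V C.
dC/dt = (Q/V) C_in − (Q/V + k) C; effective rate a = Q/V + k = 0.039527 + 0.0101 = 0.049627 min⁻¹.
C_ss = Q C_in/(Q + kV) = 1.6089 mg/L; C(t) = C_ss + (C₀ − C_ss) e^(−a t).
C(48.0) = 1.6089 + (-1.6089)·e^(−0.049627·48.0) = 1.6089 + (-1.6089)·0.092357 = 1.4603 mg/L.

1.46 mg/L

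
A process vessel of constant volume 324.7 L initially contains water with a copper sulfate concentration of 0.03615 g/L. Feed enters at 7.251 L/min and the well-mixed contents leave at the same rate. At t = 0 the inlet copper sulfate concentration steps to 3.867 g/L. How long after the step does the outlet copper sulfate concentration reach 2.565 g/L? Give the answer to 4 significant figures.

Species balance: V dC/dt = Q(C_in − C) ⇒ τ = V/Q = 44.7800 min.
C(t) = C_in + (C₀ − C_in) e^(−t/τ). Set C = 2.565 and solve for t:
e^(−t/τ) = (C − C_in)/(C₀ − C_in) = (2.565 − 3.867)/(0.03615 − 3.867) = 0.339872
t = −τ ln(…) = 44.7800 × 1.07919 = 48.3259 min.

48.33 min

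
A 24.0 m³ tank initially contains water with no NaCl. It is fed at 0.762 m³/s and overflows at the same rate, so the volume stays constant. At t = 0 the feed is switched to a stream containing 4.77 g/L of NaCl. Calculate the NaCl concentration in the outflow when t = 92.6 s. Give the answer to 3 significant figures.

4.52 g/L

Transient balance on the dissolved component: V dC/dt = Q(C_in − C).
Rewrite as dC/dt + C/τ = C_in/τ, τ = V/Q = 31.496 s.
C approaches C_in exponentially: C(t) = C_in + (C₀ − C_in) e^(−t/τ).
C(92.6) = 4.77 + (0 − 4.77)·e^(−92.6/31.496) = 4.77 + (-4.7700)·0.052863 = 4.5178 g/L.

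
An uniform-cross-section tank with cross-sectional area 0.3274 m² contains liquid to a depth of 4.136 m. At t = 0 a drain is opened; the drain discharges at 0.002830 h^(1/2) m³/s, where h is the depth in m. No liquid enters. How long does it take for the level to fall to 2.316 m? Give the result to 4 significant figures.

Accumulation of liquid (constant cross-section A): A dh/dt = −0.002830 √h.
This is separable: 2 d(√h)/dt = −0.002830/A, so √h = √h₀ − (0.002830/(2A)) t.
t = 2A(√h₀ − √h)/0.002830 = 2·0.3274·(√4.136 − √2.316)/0.002830
  = 0.654800 × (2.03372 − 1.52184) / 0.002830 = 118.437 s.

118.4 s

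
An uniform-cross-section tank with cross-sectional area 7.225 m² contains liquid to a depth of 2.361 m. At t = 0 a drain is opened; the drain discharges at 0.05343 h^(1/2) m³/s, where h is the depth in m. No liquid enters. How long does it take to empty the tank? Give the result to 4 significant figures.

415.6 s

Volume balance on the tank: A dh/dt = −0.05343 √h.
∫ h^(−1/2) dh = −(0.05343/A) ∫ dt, giving 2√h = 2√h₀ − (0.05343/A) t.
Tank is empty when √h = 0: t_empty = 2A√h₀/0.05343.
t_empty = 2·7.225·√2.361/0.05343 = 14.4500·1.53655/0.05343 = 415.557 s.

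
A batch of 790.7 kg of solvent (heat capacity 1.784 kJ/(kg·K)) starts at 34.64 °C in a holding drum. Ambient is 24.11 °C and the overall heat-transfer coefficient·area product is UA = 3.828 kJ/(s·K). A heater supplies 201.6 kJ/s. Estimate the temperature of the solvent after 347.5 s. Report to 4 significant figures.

60.37 °C

M c_p dT/dt = −UA(T − T_amb) + Q̇.
dT/dt = (T_ss − T)/τ with T_ss = T_amb + Q̇/UA = 24.11 + 201.6/3.828 = 76.7746 °C, τ = M c_p/UA = 790.7·1.784/3.828 = 368.498 s.
T approaches T_ss exponentially: T(t) = T_ss + (T₀ − T_ss) e^(−t/τ).
T(347.5) = 76.7746 + (-42.1346)·0.389451 = 60.3652 °C.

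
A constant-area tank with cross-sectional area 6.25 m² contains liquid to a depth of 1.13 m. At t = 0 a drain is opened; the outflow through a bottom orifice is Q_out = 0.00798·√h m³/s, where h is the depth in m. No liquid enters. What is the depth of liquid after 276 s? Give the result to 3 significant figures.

A dh/dt = −Q_out = −0.00798 √h.
∫ h^(−1/2) dh = −(0.00798/A) ∫ dt, giving 2√h = 2√h₀ − (0.00798/A) t.
√h = √1.13 − 0.00798·276/(2·6.25) = 1.0630 − 0.17620 = 0.88682.
h = 0.88682² = 0.78644 m.

0.786 m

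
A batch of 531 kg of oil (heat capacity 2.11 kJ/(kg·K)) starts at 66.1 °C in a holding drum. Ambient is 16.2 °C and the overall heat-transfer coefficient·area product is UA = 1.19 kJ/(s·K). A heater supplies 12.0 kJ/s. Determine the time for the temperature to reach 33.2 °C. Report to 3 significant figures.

Heat balance on the well-mixed liquid: M c_p dT/dt = −UA(T − T_amb) + Q̇.
τ = M c_p/UA = 941.52 s; T_ss = T_amb + Q̇/UA = 16.2 + 12.0/1.19 = 26.284 °C.
T(t) = T_ss + (T₀ − T_ss)e^(−t/τ); set T = 33.2:
t = −τ ln[(T − T_ss)/(T₀ − T_ss)] = −941.52 · ln(0.17370) = 1648.1 s.

1650 s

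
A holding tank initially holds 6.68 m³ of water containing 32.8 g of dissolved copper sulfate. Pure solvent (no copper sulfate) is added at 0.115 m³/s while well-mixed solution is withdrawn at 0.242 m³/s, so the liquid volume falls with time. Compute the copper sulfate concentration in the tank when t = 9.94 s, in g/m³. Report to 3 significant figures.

Let m(t) be the amount of copper sulfate. Volume: V(t) = V₀ + (Q_in − Q_out) t = 6.68 − 0.12700 t; V(9.94) = 5.4176 m³.
Species balance (pure solvent in): dm/dt = −Q_out · m/V(t).
dm/m = −Q_out dt/(V₀ − 0.12700 t); integrating gives ln(m/m₀) = −(Q_out/(Q_in−Q_out)) ln(V/V₀).
m = m₀ (V₀/V)^(Q_out/(Q_in−Q_out)) = 32.8 × (6.68/5.4176)^(-1.9055) = 22.006 g.
C = m/V = 22.006/5.4176 = 4.0619 g/m³.

4.06 g/m³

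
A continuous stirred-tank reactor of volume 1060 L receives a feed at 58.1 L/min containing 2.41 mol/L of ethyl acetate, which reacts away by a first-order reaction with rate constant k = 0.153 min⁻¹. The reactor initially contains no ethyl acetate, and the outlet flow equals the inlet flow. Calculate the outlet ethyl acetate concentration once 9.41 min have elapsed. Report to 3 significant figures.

Species balance: V dC/dt = Q C_in − Q C − k V C.
dC/dt = (Q/V) C_in − (Q/V + k) C; effective rate a = Q/V + k = 0.054811 + 0.153 = 0.20781 min⁻¹.
C_ss = Q C_in/(Q + kV) = 0.63565 mol/L; C(t) = C_ss + (C₀ − C_ss) e^(−a t).
C(9.41) = 0.63565 + (-0.63565)·e^(−0.20781·9.41) = 0.63565 + (-0.63565)·0.14149 = 0.54571 mol/L.

0.546 mol/L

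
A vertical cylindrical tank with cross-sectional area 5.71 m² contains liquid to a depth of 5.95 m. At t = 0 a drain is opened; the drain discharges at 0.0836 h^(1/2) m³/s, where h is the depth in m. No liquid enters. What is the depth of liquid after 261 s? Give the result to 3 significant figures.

0.279 m

A dh/dt = −Q_out = −0.0836 √h.
∫ h^(−1/2) dh = −(0.0836/A) ∫ dt, giving 2√h = 2√h₀ − (0.0836/A) t.
√h = √5.95 − 0.0836·261/(2·5.71) = 2.4393 − 1.9106 = 0.52861.
h = 0.52861² = 0.27943 m.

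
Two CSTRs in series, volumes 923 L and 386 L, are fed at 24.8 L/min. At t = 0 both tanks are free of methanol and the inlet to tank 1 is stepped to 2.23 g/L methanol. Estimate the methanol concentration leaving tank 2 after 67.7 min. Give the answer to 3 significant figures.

Species balance on tank i: dCᵢ/dt = (Cᵢ₋₁ − Cᵢ)/τᵢ with τᵢ = Vᵢ/Q.
τ₁ = 923/24.8 = 37.218 min; τ₂ = 386/24.8 = 15.565 min.
Tank 1: C₁ = C_in(1 − e^(−t/τ₁)). Tank 2 (τ₁ ≠ τ₂): C₂ = C_in[1 − (τ₁ e^(−t/τ₁) − τ₂ e^(−t/τ₂))/(τ₁ − τ₂)].
At t = 67.7: e^(−t/τ₁) = 0.16218, e^(−t/τ₂) = 0.012911.
C₂ = 2.23·[1 − (37.218·0.16218 − 15.565·0.012911)/(21.653)] = 2.23·0.73052 = 1.6291 g/L.

1.63 g/L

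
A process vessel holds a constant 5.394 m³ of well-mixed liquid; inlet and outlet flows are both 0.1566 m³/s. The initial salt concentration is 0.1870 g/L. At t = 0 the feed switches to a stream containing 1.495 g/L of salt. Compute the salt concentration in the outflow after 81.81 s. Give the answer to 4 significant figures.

Transient balance on the dissolved component: V dC/dt = Q(C_in − C).
Time constant τ = V/Q = 5.394/0.1566 = 34.4444 s.
Solution: C(t) = C_in + (C₀ − C_in) e^(−t/τ).
C(81.81) = 1.495 + (0.1870 − 1.495)·e^(−81.81/34.4444) = 1.495 + (-1.30800)·0.0930025 = 1.37335 g/L.

1.373 g/L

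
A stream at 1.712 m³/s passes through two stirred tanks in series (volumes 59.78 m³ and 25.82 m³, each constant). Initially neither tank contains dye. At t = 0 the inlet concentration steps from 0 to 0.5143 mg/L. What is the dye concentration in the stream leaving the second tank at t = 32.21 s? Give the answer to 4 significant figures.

Species balance on tank i: dCᵢ/dt = (Cᵢ₋₁ − Cᵢ)/τᵢ with τᵢ = Vᵢ/Q.
τ₁ = 59.78/1.712 = 34.9182 s; τ₂ = 25.82/1.712 = 15.0818 s.
Solving the cascade with C₁(0)=C₂(0)=0 gives C₂(t) = C_in[1 − (τ₁ e^(−t/τ₁) − τ₂ e^(−t/τ₂))/(τ₁ − τ₂)].
At t = 32.21: e^(−t/τ₁) = 0.397547, e^(−t/τ₂) = 0.118163.
C₂ = 0.5143·[1 − (34.9182·0.397547 − 15.0818·0.118163)/(19.8364)] = 0.5143·0.390035 = 0.200595 mg/L.

0.2006 mg/L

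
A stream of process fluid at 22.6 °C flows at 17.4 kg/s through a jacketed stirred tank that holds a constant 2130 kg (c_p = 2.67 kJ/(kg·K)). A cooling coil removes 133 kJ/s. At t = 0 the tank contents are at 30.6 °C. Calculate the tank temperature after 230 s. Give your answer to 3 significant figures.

M c_p dT/dt = ṁ c_p (T_in − T) − Q̇.
Rearrange: dT/dt = (T_ss − T)/τ with τ = M/ṁ = 122.41 s and T_ss = T_in − Q̇/(ṁ c_p) = 19.737 °C.
This is linear first-order; T(t) = T_ss + (T₀ − T_ss) e^(−t/τ).
T(230) = 19.737 + (10.863)·e^(−230/122.41) = 19.737 + (10.863)·0.15276 = 21.397 °C.

21.4 °C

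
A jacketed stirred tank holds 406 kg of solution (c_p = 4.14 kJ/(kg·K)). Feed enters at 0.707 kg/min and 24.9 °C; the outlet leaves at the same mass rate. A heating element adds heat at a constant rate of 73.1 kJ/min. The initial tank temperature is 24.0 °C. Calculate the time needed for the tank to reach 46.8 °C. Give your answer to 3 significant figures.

M c_p dT/dt = ṁ c_p (T_in − T) + Q̇.
τ = M/ṁ = 574.26 min; T_ss = T_in + Q̇/(ṁ c_p) = 49.875 °C.
T(t) = T_ss + (T₀ − T_ss) e^(−t/τ). Set T = 46.8:
e^(−t/τ) = (46.8 − 49.875)/(24.0 − 49.875) = 0.11883
t = −574.26 · ln(0.11883) = 1223.2 min.

1220 min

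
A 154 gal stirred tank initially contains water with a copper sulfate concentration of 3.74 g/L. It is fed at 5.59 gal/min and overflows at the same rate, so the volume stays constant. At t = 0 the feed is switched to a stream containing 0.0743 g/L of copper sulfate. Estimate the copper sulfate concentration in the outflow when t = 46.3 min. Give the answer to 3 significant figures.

Transient balance on the dissolved component: V dC/dt = Q(C_in − C).
So dC/dt = (C_in − C)/τ with τ = V/Q = 154/5.59 = 27.549 min.
Solution: C(t) = C_in + (C₀ − C_in) e^(−t/τ).
C(46.3) = 0.0743 + (3.74 − 0.0743)·e^(−46.3/27.549) = 0.0743 + (3.6657)·0.18626 = 0.75706 g/L.

0.757 g/L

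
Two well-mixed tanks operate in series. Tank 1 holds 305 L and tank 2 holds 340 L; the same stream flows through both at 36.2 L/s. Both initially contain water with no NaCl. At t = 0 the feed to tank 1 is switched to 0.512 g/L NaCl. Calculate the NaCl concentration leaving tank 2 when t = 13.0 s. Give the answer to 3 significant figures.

0.220 g/L

Species balance on tank i: dCᵢ/dt = (Cᵢ₋₁ − Cᵢ)/τᵢ with τᵢ = Vᵢ/Q.
τ₁ = 305/36.2 = 8.4254 s; τ₂ = 340/36.2 = 9.3923 s.
Solving the cascade with C₁(0)=C₂(0)=0 gives C₂(t) = C_in[1 − (τ₁ e^(−t/τ₁) − τ₂ e^(−t/τ₂))/(τ₁ − τ₂)].
At t = 13.0: e^(−t/τ₁) = 0.21375, e^(−t/τ₂) = 0.25054.
C₂ = 0.512·[1 − (8.4254·0.21375 − 9.3923·0.25054)/(-0.96685)] = 0.512·0.42881 = 0.21955 g/L.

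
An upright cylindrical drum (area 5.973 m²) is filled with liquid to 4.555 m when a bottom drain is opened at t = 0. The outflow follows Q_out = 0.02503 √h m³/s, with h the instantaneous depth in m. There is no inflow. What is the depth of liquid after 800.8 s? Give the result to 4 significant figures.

0.2083 m

Accumulation of liquid (constant cross-section A): A dh/dt = −0.02503 √h.
Separate and integrate: 2(√h − √h₀) = −(0.02503/A) t.
√h = √4.555 − 0.02503·800.8/(2·5.973) = 2.13424 − 1.67789 = 0.456359.
h = 0.456359² = 0.208263 m.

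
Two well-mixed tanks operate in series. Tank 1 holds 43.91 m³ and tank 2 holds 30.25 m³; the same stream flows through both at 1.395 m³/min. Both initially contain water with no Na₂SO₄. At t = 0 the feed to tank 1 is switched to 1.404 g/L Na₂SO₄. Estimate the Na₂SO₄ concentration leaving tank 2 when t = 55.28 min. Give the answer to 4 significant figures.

Time constants: τᵢ = Vᵢ/Q for each well-mixed tank.
τ₁ = 43.91/1.395 = 31.4767 min; τ₂ = 30.25/1.395 = 21.6846 min.
Tank 1: C₁ = C_in(1 − e^(−t/τ₁)). Tank 2 (τ₁ ≠ τ₂): C₂ = C_in[1 − (τ₁ e^(−t/τ₁) − τ₂ e^(−t/τ₂))/(τ₁ − τ₂)].
At t = 55.28: e^(−t/τ₁) = 0.172697, e^(−t/τ₂) = 0.0781382.
C₂ = 1.404·[1 − (31.4767·0.172697 − 21.6846·0.0781382)/(9.79211)] = 1.404·0.617905 = 0.867538 g/L.

0.8675 g/L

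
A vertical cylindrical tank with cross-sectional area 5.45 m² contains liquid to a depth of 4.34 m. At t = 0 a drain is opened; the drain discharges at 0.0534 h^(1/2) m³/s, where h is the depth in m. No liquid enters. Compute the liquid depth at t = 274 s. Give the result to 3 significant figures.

0.549 m

Unsteady balance on liquid volume: A dh/dt = −0.0534 √h.
This is separable: 2 d(√h)/dt = −0.0534/A, so √h = √h₀ − (0.0534/(2A)) t.
√h = √4.34 − 0.0534·274/(2·5.45) = 2.0833 − 1.3423 = 0.74092.
h = 0.74092² = 0.54896 m.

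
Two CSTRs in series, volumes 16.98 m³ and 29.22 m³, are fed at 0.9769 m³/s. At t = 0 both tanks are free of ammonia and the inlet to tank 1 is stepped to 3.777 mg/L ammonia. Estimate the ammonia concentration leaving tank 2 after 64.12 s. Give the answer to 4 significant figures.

2.851 mg/L

Each tank obeys Vᵢ dCᵢ/dt = Q(Cᵢ₋₁ − Cᵢ), so τᵢ = Vᵢ/Q.
τ₁ = 16.98/0.9769 = 17.3815 s; τ₂ = 29.22/0.9769 = 29.9109 s.
Tank 1: C₁ = C_in(1 − e^(−t/τ₁)). Tank 2 (τ₁ ≠ τ₂): C₂ = C_in[1 − (τ₁ e^(−t/τ₁) − τ₂ e^(−t/τ₂))/(τ₁ − τ₂)].
At t = 64.12: e^(−t/τ₁) = 0.0249976, e^(−t/τ₂) = 0.117221.
C₂ = 3.777·[1 − (17.3815·0.0249976 − 29.9109·0.117221)/(-12.5294)] = 3.777·0.754842 = 2.85104 mg/L.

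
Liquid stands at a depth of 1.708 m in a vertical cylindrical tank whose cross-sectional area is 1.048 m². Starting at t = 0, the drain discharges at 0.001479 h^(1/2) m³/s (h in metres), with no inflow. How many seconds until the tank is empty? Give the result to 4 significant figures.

A dh/dt = −Q_out = −0.001479 √h.
∫ h^(−1/2) dh = −(0.001479/A) ∫ dt, giving 2√h = 2√h₀ − (0.001479/A) t.
Tank is empty when √h = 0: t_empty = 2A√h₀/0.001479.
t_empty = 2·1.048·√1.708/0.001479 = 2.09600·1.30690/0.001479 = 1852.11 s.

1852 s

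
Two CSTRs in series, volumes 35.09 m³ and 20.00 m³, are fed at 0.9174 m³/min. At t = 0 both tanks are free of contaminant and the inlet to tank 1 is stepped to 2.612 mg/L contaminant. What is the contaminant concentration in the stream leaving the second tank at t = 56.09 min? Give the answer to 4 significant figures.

1.475 mg/L

Time constants: τᵢ = Vᵢ/Q for each well-mixed tank.
τ₁ = 35.09/0.9174 = 38.2494 min; τ₂ = 20.00/0.9174 = 21.8007 min.
Tank 1: C₁ = C_in(1 − e^(−t/τ₁)). Tank 2 (τ₁ ≠ τ₂): C₂ = C_in[1 − (τ₁ e^(−t/τ₁) − τ₂ e^(−t/τ₂))/(τ₁ − τ₂)].
At t = 56.09: e^(−t/τ₁) = 0.230748, e^(−t/τ₂) = 0.0763179.
C₂ = 2.612·[1 − (38.2494·0.230748 − 21.8007·0.0763179)/(16.4487)] = 2.612·0.564573 = 1.47466 mg/L.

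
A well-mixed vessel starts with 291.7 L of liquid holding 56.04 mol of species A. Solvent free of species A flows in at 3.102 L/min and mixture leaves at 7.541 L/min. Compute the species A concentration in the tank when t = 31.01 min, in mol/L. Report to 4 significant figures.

0.1230 mol/L

Let m(t) be the amount of species A. Volume: V(t) = V₀ + (Q_in − Q_out) t = 291.7 − 4.43900 t; V(31.01) = 154.047 L.
Species balance (pure solvent in): dm/dt = −Q_out · m/V(t).
Separate: dm/m = −Q_out dt/V(t) ⇒ ln(m/m₀) = −(Q_out/(Q_in−Q_out)) ln(V/V₀).
m = m₀ (V₀/V)^(Q_out/(Q_in−Q_out)) = 56.04 × (291.7/154.047)^(-1.69881) = 18.9429 mol.
C = m/V = 18.9429/154.047 = 0.122968 mol/L.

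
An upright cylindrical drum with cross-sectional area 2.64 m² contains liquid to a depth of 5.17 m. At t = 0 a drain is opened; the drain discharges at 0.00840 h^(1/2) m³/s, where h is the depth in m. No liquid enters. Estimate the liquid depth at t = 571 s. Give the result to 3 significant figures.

1.86 m

Volume balance on the tank: A dh/dt = −0.00840 √h.
∫ h^(−1/2) dh = −(0.00840/A) ∫ dt, giving 2√h = 2√h₀ − (0.00840/A) t.
√h = √5.17 − 0.00840·571/(2·2.64) = 2.2738 − 0.90841 = 1.3654.
h = 1.3654² = 1.8642 m.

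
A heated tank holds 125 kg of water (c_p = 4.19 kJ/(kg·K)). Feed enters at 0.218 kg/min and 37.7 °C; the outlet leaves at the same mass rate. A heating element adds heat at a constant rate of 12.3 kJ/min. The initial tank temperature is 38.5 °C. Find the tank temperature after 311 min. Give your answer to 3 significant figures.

First-law balance (no shaft work): M c_p dT/dt = ṁ c_p (T_in − T) + 12.3.
Rearrange: dT/dt = (T_ss − T)/τ with τ = M/ṁ = 573.39 min and T_ss = T_in + Q̇/(ṁ c_p) = 51.166 °C.
Integrating: T(t) = T_ss + (T₀ − T_ss) e^(−t/τ).
T(311) = 51.166 + (-12.666)·e^(−311/573.39) = 51.166 + (-12.666)·0.58136 = 43.802 °C.

43.8 °C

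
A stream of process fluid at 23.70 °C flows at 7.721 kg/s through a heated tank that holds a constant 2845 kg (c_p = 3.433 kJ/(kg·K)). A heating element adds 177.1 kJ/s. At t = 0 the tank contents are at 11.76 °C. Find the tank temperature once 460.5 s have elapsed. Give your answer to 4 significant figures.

M c_p dT/dt = ṁ c_p (T_in − T) + Q̇.
Rearrange: dT/dt = (T_ss − T)/τ with τ = M/ṁ = 368.476 s and T_ss = T_in + Q̇/(ṁ c_p) = 30.3815 °C.
This is linear first-order; T(t) = T_ss + (T₀ − T_ss) e^(−t/τ).
T(460.5) = 30.3815 + (-18.6215)·e^(−460.5/368.476) = 30.3815 + (-18.6215)·0.286578 = 25.0450 °C.

25.04 °C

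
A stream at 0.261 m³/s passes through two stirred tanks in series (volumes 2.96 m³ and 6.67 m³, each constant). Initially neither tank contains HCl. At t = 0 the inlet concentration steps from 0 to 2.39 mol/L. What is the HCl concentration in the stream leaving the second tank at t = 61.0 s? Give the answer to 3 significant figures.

2.00 mol/L

Time constants: τᵢ = Vᵢ/Q for each well-mixed tank.
τ₁ = 2.96/0.261 = 11.341 s; τ₂ = 6.67/0.261 = 25.556 s.
Solving the cascade with C₁(0)=C₂(0)=0 gives C₂(t) = C_in[1 − (τ₁ e^(−t/τ₁) − τ₂ e^(−t/τ₂))/(τ₁ − τ₂)].
At t = 61.0: e^(−t/τ₁) = 0.0046137, e^(−t/τ₂) = 0.091909.
C₂ = 2.39·[1 − (11.341·0.0046137 − 25.556·0.091909)/(-14.215)] = 2.39·0.83844 = 2.0039 mol/L.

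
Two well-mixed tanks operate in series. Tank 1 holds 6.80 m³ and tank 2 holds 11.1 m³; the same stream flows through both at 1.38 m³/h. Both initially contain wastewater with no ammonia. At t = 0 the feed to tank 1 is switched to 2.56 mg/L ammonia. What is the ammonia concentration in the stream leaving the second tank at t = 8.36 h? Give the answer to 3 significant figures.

Time constants: τᵢ = Vᵢ/Q for each well-mixed tank.
τ₁ = 6.80/1.38 = 4.9275 h; τ₂ = 11.1/1.38 = 8.0435 h.
Tank 1: C₁ = C_in(1 − e^(−t/τ₁)). Tank 2 (τ₁ ≠ τ₂): C₂ = C_in[1 − (τ₁ e^(−t/τ₁) − τ₂ e^(−t/τ₂))/(τ₁ − τ₂)].
At t = 8.36: e^(−t/τ₁) = 0.18331, e^(−t/τ₂) = 0.35368.
C₂ = 2.56·[1 − (4.9275·0.18331 − 8.0435·0.35368)/(-3.1159)] = 2.56·0.37688 = 0.96482 mg/L.

0.965 mg/L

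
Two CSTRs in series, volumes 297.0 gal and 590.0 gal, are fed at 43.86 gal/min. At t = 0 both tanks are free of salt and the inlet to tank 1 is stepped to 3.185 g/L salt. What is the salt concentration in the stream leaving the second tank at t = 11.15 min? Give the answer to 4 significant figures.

Each tank obeys Vᵢ dCᵢ/dt = Q(Cᵢ₋₁ − Cᵢ), so τᵢ = Vᵢ/Q.
τ₁ = 297.0/43.86 = 6.77155 min; τ₂ = 590.0/43.86 = 13.4519 min.
Tank 1: C₁ = C_in(1 − e^(−t/τ₁)). Tank 2 (τ₁ ≠ τ₂): C₂ = C_in[1 − (τ₁ e^(−t/τ₁) − τ₂ e^(−t/τ₂))/(τ₁ − τ₂)].
At t = 11.15: e^(−t/τ₁) = 0.192705, e^(−t/τ₂) = 0.436538.
C₂ = 3.185·[1 − (6.77155·0.192705 − 13.4519·0.436538)/(-6.68035)] = 3.185·0.316300 = 1.00741 g/L.

1.007 g/L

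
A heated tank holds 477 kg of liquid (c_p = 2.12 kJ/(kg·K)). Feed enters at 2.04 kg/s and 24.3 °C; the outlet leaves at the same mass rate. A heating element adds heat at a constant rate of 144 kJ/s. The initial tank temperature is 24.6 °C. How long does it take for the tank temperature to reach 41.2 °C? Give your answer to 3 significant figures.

164 s

First-law balance (no shaft work): M c_p dT/dt = ṁ c_p (T_in − T) + 144.
τ = M/ṁ = 233.82 s; T_ss = T_in + Q̇/(ṁ c_p) = 57.596 °C.
T(t) = T_ss + (T₀ − T_ss) e^(−t/τ). Set T = 41.2:
e^(−t/τ) = (41.2 − 57.596)/(24.6 − 57.596) = 0.49691
t = −233.82 · ln(0.49691) = 163.52 s.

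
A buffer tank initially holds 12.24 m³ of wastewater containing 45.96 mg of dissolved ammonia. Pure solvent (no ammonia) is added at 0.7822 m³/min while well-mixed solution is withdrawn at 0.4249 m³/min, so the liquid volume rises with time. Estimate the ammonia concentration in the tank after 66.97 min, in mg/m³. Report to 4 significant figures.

0.3503 mg/m³

Let m(t) be the amount of ammonia. Volume: V(t) = V₀ + (Q_in − Q_out) t = 12.24 + 0.357300 t; V(66.97) = 36.1684 m³.
Species balance (pure solvent in): dm/dt = −Q_out · m/V(t).
Separate: dm/m = −Q_out dt/V(t) ⇒ ln(m/m₀) = −(Q_out/(Q_in−Q_out)) ln(V/V₀).
m = m₀ (V₀/V)^(Q_out/(Q_in−Q_out)) = 45.96 × (12.24/36.1684)^(1.18920) = 12.6709 mg.
C = m/V = 12.6709/36.1684 = 0.350330 mg/m³.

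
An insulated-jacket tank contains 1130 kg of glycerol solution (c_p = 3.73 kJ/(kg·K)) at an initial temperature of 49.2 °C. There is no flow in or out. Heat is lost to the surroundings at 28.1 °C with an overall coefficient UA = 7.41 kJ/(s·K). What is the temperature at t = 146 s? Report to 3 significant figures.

M c_p dT/dt = −UA(T − T_amb).
dT/dt = (T_ss − T)/τ with T_ss = T_amb = 28.100 °C, τ = M c_p/UA = 1130·3.73/7.41 = 568.81 s.
This is linear first-order; T(t) = T_ss + (T₀ − T_ss) e^(−t/τ).
T(146) = 28.100 + (21.100)·0.77362 = 44.423 °C.

44.4 °C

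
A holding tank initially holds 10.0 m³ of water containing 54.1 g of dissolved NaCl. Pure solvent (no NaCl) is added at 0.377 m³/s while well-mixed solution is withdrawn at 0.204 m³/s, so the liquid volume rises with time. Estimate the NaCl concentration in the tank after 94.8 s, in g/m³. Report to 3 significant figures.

0.652 g/m³

Total volume: dV/dt = Q_in − Q_out = 0.17300 m³/s, so V(t) = 10.0 + 0.17300 t and V(94.8) = 26.400 m³.
Species balance (pure solvent in): dm/dt = −Q_out · m/V(t).
Separate: dm/m = −Q_out dt/V(t) ⇒ ln(m/m₀) = −(Q_out/(Q_in−Q_out)) ln(V/V₀).
m = m₀ (V₀/V)^(Q_out/(Q_in−Q_out)) = 54.1 × (10.0/26.400)^(1.1792) = 17.220 g.
C = m/V = 17.220/26.400 = 0.65227 g/m³.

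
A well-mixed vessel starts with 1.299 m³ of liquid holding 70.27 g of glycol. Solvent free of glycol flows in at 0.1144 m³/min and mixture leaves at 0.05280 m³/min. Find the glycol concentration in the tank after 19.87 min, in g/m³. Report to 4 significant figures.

Let m(t) be the amount of glycol. Volume: V(t) = V₀ + (Q_in − Q_out) t = 1.299 + 0.0616000 t; V(19.87) = 2.52299 m³.
No glycol enters, so dm/dt = −Q_out · (m/V).
dm/m = −Q_out dt/(V₀ + 0.0616000 t); integrating gives ln(m/m₀) = −(Q_out/(Q_in−Q_out)) ln(V/V₀).
m = m₀ (V₀/V)^(Q_out/(Q_in−Q_out)) = 70.27 × (1.299/2.52299)^(0.857143) = 39.7786 g.
C = m/V = 39.7786/2.52299 = 15.7665 g/m³.

15.77 g/m³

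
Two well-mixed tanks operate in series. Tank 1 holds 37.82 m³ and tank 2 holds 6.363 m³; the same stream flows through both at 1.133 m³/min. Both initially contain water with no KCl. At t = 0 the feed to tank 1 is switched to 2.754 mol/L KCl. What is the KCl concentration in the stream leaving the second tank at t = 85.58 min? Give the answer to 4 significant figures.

Species balance on tank i: dCᵢ/dt = (Cᵢ₋₁ − Cᵢ)/τᵢ with τᵢ = Vᵢ/Q.
τ₁ = 37.82/1.133 = 33.3804 min; τ₂ = 6.363/1.133 = 5.61606 min.
Solving the cascade with C₁(0)=C₂(0)=0 gives C₂(t) = C_in[1 − (τ₁ e^(−t/τ₁) − τ₂ e^(−t/τ₂))/(τ₁ − τ₂)].
At t = 85.58: e^(−t/τ₁) = 0.0770131, e^(−t/τ₂) = 2.41009e-07.
C₂ = 2.754·[1 − (33.3804·0.0770131 − 5.61606·2.41009e-07)/(27.7643)] = 2.754·0.907409 = 2.49900 mol/L.

2.499 mol/L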